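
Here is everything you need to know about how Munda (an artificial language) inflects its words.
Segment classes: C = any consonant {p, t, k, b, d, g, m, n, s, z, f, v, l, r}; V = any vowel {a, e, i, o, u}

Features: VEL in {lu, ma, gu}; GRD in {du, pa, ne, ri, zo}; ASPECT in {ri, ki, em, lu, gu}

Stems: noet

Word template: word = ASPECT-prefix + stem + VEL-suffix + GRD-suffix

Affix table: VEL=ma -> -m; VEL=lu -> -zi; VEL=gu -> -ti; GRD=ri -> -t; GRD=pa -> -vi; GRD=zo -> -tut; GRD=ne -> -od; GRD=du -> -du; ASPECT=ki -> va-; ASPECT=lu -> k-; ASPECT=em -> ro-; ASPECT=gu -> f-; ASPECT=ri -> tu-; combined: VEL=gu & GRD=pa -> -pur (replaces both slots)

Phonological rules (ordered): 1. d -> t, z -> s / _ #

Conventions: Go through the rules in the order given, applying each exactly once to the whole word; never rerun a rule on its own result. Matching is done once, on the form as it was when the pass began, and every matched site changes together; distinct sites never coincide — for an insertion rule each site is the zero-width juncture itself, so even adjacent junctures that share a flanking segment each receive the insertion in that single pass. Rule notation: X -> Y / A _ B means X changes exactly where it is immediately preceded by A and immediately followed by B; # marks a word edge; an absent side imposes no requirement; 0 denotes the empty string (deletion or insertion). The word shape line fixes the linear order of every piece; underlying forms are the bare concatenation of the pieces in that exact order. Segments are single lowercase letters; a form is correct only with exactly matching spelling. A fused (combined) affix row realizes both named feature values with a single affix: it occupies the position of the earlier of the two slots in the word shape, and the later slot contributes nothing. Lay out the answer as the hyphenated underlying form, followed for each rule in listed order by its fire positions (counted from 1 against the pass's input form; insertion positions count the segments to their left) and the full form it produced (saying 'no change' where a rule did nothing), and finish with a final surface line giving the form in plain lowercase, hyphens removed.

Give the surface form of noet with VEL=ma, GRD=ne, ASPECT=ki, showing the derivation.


underlying: va-noet-m-od
1. d -> t, z -> s / _ #: fires at position(s) 9: vanoetmot
surface: vanoetmot


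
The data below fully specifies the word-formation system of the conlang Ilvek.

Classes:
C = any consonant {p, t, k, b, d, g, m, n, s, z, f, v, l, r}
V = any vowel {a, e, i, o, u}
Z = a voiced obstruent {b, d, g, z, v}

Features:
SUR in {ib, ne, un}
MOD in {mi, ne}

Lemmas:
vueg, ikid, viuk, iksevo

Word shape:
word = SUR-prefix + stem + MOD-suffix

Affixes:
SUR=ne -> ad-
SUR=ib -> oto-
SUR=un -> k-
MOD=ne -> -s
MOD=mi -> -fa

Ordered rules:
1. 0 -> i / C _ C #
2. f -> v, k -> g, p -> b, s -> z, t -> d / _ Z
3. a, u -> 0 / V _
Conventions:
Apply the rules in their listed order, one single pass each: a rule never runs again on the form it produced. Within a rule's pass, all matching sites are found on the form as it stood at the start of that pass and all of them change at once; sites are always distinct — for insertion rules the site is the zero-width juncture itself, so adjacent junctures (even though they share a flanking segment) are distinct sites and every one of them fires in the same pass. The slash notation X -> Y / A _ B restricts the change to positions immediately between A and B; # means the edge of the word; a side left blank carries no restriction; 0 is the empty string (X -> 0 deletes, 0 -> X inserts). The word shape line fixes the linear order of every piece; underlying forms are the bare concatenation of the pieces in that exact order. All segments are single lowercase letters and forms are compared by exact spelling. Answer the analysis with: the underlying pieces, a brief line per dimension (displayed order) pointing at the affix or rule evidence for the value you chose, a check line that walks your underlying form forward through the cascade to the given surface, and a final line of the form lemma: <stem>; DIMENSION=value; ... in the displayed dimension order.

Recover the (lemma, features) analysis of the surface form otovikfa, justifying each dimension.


underlying: oto-viuk-fa
SUR=ib - signalled by the affix oto-
MOD=mi - signalled by the affix -fa
check: otoviukfa -> otoviukfa -> otoviukfa -> otovikfa
lemma: viuk; SUR=ib; MOD=mi


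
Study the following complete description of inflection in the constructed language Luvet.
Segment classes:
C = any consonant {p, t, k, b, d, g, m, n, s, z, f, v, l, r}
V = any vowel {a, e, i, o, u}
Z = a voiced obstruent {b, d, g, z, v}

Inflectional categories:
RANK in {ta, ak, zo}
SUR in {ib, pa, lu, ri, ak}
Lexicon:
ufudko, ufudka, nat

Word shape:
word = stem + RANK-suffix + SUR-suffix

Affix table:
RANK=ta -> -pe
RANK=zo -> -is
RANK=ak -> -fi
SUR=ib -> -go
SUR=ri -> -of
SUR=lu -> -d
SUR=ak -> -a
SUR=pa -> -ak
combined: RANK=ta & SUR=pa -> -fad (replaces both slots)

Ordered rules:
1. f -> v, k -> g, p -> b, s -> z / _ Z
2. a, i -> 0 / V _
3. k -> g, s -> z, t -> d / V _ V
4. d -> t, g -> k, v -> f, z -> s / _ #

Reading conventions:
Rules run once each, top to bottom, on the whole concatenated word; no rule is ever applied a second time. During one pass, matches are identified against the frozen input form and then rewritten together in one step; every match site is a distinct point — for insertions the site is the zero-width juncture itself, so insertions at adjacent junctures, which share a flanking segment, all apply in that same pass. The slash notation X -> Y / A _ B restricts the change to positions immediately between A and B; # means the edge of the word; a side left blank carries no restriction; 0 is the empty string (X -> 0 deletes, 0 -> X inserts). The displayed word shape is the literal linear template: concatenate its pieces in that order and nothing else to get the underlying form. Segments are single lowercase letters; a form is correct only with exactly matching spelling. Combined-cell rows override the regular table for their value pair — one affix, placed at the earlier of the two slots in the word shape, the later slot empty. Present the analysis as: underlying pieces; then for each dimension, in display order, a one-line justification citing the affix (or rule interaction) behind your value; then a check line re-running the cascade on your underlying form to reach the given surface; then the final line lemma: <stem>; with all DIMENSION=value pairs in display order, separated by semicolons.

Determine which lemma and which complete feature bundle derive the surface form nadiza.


underlying: nat-is-a
RANK=zo - signalled by the affix -is
SUR=ak - signalled by the affix -a
check: natisa -> natisa -> natisa -> nadiza -> nadiza
lemma: nat; RANK=zo; SUR=ak


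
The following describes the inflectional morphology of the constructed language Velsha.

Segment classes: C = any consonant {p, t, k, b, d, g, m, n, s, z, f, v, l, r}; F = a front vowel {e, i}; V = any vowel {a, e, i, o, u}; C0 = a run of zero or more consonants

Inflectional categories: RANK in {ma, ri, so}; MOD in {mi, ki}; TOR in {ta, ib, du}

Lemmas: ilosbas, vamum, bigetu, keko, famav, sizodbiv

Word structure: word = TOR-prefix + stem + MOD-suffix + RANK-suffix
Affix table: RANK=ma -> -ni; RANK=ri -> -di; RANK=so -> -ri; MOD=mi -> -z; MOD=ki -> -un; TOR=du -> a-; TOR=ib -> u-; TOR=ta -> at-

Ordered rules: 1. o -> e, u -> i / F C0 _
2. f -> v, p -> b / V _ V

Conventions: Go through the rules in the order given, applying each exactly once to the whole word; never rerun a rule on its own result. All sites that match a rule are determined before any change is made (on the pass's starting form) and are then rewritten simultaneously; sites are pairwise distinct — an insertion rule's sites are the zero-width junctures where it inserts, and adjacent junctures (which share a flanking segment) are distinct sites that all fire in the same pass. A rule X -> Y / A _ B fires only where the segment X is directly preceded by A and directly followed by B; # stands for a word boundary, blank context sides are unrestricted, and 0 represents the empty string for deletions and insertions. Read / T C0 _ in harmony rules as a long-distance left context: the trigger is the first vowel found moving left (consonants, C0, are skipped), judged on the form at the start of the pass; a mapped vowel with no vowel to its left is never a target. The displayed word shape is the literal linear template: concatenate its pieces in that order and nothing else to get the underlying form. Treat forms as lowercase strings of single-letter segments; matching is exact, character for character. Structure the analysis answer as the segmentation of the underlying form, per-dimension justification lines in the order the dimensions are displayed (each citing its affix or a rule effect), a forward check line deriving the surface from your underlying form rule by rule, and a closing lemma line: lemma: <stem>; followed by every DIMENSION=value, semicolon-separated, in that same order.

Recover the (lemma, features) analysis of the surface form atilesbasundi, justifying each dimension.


underlying: at-ilosbas-un-di
RANK=ri - signalled by the affix -di
MOD=ki - signalled by the affix -un
TOR=ta - signalled by the affix at-
check: atilosbasundi -> atilesbasundi -> atilesbasundi
lemma: ilosbas; RANK=ri; MOD=ki; TOR=ta


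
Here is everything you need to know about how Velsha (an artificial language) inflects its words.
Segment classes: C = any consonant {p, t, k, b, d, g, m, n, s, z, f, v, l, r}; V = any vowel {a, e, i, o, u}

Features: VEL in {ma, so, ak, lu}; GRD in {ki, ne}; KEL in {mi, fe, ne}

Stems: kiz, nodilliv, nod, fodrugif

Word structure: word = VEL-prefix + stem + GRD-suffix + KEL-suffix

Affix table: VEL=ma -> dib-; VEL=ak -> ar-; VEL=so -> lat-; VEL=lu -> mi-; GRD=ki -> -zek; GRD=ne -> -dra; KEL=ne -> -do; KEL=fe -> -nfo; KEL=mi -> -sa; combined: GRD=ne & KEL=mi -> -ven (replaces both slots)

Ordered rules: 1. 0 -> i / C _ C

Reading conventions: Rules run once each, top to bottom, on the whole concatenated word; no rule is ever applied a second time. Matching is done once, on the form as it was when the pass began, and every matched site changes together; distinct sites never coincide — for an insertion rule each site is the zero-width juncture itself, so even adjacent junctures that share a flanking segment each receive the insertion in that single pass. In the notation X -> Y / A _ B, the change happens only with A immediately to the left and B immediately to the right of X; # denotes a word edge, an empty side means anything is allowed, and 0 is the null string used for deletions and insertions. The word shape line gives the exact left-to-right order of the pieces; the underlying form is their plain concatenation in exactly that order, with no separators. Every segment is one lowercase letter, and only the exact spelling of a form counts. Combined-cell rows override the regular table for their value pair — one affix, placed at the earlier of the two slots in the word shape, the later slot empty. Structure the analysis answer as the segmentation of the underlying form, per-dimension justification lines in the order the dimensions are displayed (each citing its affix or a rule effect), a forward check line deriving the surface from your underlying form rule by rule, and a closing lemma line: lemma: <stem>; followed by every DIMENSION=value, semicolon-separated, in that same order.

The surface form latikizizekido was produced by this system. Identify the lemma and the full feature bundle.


underlying: lat-kiz-zek-do
VEL=so - signalled by the affix lat-
GRD=ki - signalled by the affix -zek
KEL=ne - signalled by the affix -do
check: latkizzekdo -> latikizizekido
lemma: kiz; VEL=so; GRD=ki; KEL=ne


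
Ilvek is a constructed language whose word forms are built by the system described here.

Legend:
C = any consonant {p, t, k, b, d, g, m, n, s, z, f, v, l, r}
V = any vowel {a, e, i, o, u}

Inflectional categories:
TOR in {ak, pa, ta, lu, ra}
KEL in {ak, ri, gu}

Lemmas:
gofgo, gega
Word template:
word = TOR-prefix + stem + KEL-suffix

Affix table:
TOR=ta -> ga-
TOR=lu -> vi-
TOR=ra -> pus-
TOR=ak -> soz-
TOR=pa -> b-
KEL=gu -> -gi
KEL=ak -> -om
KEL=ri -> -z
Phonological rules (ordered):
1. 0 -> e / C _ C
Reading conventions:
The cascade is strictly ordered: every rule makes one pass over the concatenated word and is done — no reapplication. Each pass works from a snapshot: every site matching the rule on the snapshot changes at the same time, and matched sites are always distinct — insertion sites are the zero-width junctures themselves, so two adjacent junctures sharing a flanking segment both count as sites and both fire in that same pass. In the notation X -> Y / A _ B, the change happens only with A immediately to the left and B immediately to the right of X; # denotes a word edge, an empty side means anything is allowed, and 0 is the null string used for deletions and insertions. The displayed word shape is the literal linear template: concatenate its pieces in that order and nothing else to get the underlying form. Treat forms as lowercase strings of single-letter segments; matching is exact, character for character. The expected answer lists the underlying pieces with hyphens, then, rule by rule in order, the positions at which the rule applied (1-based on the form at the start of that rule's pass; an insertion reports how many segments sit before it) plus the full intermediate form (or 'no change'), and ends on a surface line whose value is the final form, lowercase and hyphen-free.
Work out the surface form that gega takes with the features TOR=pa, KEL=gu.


underlying: b-gega-gi
1. 0 -> e / C _ C: inserts after position(s) 1: begegagi
surface: begegagi


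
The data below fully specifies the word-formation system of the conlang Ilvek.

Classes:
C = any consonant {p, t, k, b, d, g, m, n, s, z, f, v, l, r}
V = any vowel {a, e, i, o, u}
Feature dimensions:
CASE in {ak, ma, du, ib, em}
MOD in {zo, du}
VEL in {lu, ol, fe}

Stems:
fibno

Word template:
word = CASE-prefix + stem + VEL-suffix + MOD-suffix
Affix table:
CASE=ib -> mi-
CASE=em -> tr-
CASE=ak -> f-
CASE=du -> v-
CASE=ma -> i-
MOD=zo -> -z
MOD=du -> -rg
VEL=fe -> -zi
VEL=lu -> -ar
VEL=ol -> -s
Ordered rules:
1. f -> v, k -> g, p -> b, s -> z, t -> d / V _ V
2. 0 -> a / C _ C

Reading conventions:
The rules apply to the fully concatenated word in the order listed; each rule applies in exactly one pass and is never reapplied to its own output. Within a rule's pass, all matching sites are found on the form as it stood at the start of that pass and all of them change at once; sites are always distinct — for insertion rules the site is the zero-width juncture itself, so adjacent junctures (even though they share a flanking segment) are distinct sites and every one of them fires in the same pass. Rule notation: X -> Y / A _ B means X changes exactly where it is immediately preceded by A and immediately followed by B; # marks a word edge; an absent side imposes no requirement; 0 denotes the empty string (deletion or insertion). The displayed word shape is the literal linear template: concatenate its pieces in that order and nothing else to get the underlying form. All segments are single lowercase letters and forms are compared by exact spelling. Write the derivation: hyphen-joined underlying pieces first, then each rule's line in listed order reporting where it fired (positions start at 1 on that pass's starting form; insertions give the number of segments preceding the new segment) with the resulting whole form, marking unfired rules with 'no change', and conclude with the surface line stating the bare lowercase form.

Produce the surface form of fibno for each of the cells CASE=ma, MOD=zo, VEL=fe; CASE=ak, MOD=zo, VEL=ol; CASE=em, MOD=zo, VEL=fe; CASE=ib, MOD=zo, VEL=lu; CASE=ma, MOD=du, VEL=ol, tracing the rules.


cell CASE=ma, MOD=zo, VEL=fe:
underlying: i-fibno-zi-z
1. f -> v, k -> g, p -> b, s -> z, t -> d / V _ V: fires at position(s) 2: ivibnoziz
2. 0 -> a / C _ C: inserts after position(s) 4: ivibanoziz
surface: ivibanoziz

cell CASE=ak, MOD=zo, VEL=ol:
underlying: f-fibno-s-z
1. f -> v, k -> g, p -> b, s -> z, t -> d / V _ V: no change
2. 0 -> a / C _ C: inserts after position(s) 1, 4, 7: fafibanosaz
surface: fafibanosaz

cell CASE=em, MOD=zo, VEL=fe:
underlying: tr-fibno-zi-z
1. f -> v, k -> g, p -> b, s -> z, t -> d / V _ V: no change
2. 0 -> a / C _ C: inserts after position(s) 1, 2, 5: tarafibanoziz
surface: tarafibanoziz

cell CASE=ib, MOD=zo, VEL=lu:
underlying: mi-fibno-ar-z
1. f -> v, k -> g, p -> b, s -> z, t -> d / V _ V: fires at position(s) 3: mivibnoarz
2. 0 -> a / C _ C: inserts after position(s) 5, 9: mivibanoaraz
surface: mivibanoaraz

cell CASE=ma, MOD=du, VEL=ol:
underlying: i-fibno-s-rg
1. f -> v, k -> g, p -> b, s -> z, t -> d / V _ V: fires at position(s) 2: ivibnosrg
2. 0 -> a / C _ C: inserts after position(s) 4, 7, 8: ivibanosarag
surface: ivibanosarag


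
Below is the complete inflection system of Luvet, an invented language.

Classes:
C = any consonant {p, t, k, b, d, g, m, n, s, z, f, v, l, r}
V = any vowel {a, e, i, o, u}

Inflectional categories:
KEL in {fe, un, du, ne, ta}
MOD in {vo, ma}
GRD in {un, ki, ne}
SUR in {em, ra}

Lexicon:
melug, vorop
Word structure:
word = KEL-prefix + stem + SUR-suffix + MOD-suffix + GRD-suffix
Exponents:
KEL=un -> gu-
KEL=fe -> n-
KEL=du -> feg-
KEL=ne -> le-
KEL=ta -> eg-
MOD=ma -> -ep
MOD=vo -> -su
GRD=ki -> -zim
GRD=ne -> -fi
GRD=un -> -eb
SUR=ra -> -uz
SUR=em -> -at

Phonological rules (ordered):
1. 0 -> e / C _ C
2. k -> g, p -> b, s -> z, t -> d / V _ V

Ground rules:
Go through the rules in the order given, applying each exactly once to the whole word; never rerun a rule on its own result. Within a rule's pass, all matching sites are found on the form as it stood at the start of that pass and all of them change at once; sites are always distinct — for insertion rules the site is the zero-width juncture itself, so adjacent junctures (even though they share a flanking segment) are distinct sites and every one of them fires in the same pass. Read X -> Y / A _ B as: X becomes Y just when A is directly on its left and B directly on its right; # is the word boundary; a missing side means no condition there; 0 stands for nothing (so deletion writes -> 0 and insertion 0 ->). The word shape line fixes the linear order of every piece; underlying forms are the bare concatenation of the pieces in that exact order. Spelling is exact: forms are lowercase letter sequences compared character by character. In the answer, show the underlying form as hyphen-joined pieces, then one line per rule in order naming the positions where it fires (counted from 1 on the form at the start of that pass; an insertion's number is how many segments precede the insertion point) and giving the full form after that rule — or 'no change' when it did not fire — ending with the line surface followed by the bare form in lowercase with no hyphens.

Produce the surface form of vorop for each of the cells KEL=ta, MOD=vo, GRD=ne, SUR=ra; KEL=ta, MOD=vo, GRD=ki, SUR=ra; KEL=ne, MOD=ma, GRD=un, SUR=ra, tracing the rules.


cell KEL=ta, MOD=vo, GRD=ne, SUR=ra:
underlying: eg-vorop-uz-su-fi
1. 0 -> e / C _ C: inserts after position(s) 2, 9: egevoropuzesufi
2. k -> g, p -> b, s -> z, t -> d / V _ V: fires at position(s) 8, 12: egevorobuzezufi
surface: egevorobuzezufi

cell KEL=ta, MOD=vo, GRD=ki, SUR=ra:
underlying: eg-vorop-uz-su-zim
1. 0 -> e / C _ C: inserts after position(s) 2, 9: egevoropuzesuzim
2. k -> g, p -> b, s -> z, t -> d / V _ V: fires at position(s) 8, 12: egevorobuzezuzim
surface: egevorobuzezuzim

cell KEL=ne, MOD=ma, GRD=un, SUR=ra:
underlying: le-vorop-uz-ep-eb
1. 0 -> e / C _ C: no change
2. k -> g, p -> b, s -> z, t -> d / V _ V: fires at position(s) 7, 11: levorobuzebeb
surface: levorobuzebeb


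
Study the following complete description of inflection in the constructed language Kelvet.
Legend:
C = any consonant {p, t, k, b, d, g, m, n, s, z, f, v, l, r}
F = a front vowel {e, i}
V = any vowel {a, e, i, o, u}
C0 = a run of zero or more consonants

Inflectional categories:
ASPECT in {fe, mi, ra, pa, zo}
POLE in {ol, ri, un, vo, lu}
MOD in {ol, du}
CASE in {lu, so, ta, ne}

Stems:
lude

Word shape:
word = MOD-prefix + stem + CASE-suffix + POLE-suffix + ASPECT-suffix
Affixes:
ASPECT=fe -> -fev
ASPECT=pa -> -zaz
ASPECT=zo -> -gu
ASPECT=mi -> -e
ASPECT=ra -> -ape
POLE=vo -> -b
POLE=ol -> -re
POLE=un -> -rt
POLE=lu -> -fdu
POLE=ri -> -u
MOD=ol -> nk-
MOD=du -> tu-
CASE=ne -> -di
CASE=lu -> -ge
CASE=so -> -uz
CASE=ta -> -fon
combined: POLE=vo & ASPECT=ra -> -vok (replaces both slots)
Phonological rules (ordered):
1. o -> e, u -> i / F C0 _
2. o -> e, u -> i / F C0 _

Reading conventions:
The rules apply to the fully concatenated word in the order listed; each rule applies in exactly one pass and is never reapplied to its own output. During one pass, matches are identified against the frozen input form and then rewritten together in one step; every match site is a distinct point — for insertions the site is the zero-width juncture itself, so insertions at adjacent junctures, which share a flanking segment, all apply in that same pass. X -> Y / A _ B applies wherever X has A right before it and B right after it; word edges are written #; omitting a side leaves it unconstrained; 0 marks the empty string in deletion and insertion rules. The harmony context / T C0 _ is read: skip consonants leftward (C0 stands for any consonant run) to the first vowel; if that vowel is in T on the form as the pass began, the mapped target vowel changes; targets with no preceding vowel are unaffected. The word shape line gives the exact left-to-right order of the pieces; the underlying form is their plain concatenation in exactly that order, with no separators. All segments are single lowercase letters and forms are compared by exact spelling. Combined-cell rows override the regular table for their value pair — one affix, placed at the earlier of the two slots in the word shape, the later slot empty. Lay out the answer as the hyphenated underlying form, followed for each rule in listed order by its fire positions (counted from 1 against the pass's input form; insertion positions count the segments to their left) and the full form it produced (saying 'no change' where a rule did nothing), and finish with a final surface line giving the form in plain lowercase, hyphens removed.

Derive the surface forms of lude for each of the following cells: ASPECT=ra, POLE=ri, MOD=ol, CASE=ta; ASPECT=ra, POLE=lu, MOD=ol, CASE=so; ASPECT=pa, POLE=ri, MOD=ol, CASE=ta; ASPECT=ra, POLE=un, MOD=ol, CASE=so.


cell ASPECT=ra, POLE=ri, MOD=ol, CASE=ta:
underlying: nk-lude-fon-u-ape
1. o -> e, u -> i / F C0 _: fires at position(s) 8: nkludefenuape
2. o -> e, u -> i / F C0 _: fires at position(s) 10: nkludefeniape
surface: nkludefeniape

cell ASPECT=ra, POLE=lu, MOD=ol, CASE=so:
underlying: nk-lude-uz-fdu-ape
1. o -> e, u -> i / F C0 _: fires at position(s) 7: nkludeizfduape
2. o -> e, u -> i / F C0 _: fires at position(s) 11: nkludeizfdiape
surface: nkludeizfdiape

cell ASPECT=pa, POLE=ri, MOD=ol, CASE=ta:
underlying: nk-lude-fon-u-zaz
1. o -> e, u -> i / F C0 _: fires at position(s) 8: nkludefenuzaz
2. o -> e, u -> i / F C0 _: fires at position(s) 10: nkludefenizaz
surface: nkludefenizaz

cell ASPECT=ra, POLE=un, MOD=ol, CASE=so:
underlying: nk-lude-uz-rt-ape
1. o -> e, u -> i / F C0 _: fires at position(s) 7: nkludeizrtape
2. o -> e, u -> i / F C0 _: no change
surface: nkludeizrtape


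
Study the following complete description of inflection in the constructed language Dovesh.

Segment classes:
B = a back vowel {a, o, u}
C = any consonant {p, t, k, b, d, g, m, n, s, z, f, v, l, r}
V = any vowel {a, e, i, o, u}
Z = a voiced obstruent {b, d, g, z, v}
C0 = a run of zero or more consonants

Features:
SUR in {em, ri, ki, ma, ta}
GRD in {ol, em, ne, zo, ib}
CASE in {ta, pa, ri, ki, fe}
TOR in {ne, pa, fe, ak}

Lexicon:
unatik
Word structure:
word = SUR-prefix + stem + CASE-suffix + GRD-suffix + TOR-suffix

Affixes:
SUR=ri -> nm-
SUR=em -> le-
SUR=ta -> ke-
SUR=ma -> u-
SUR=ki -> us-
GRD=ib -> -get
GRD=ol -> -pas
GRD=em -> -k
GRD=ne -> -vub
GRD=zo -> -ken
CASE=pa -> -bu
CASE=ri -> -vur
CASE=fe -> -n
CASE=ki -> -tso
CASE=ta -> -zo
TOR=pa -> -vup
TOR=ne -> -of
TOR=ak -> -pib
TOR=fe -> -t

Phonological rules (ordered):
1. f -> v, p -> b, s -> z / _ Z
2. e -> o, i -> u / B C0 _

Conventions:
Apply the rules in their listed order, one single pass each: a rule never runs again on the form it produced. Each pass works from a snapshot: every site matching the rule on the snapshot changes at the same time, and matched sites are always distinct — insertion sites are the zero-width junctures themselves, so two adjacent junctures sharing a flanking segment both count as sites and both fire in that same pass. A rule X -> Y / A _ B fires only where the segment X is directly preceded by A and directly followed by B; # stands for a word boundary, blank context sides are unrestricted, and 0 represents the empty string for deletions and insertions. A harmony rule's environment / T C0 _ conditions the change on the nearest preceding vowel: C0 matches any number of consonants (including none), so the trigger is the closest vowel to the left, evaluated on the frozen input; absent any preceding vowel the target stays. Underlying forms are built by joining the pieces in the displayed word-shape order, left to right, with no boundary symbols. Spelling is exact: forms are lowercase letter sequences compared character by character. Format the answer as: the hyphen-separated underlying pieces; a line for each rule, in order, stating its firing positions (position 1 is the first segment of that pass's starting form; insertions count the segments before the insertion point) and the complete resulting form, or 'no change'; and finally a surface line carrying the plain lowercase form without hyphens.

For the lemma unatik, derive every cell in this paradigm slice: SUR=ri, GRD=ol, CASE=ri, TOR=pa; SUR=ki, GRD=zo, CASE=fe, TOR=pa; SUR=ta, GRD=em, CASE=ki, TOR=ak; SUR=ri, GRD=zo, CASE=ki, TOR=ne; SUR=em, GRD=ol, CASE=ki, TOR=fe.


cell SUR=ri, GRD=ol, CASE=ri, TOR=pa:
underlying: nm-unatik-vur-pas-vup
1. f -> v, p -> b, s -> z / _ Z: fires at position(s) 14: nmunatikvurpazvup
2. e -> o, i -> u / B C0 _: fires at position(s) 7: nmunatukvurpazvup
surface: nmunatukvurpazvup

cell SUR=ki, GRD=zo, CASE=fe, TOR=pa:
underlying: us-unatik-n-ken-vup
1. f -> v, p -> b, s -> z / _ Z: no change
2. e -> o, i -> u / B C0 _: fires at position(s) 7: usunatuknkenvup
surface: usunatuknkenvup

cell SUR=ta, GRD=em, CASE=ki, TOR=ak:
underlying: ke-unatik-tso-k-pib
1. f -> v, p -> b, s -> z / _ Z: no change
2. e -> o, i -> u / B C0 _: fires at position(s) 7, 14: keunatuktsokpub
surface: keunatuktsokpub

cell SUR=ri, GRD=zo, CASE=ki, TOR=ne:
underlying: nm-unatik-tso-ken-of
1. f -> v, p -> b, s -> z / _ Z: no change
2. e -> o, i -> u / B C0 _: fires at position(s) 7, 13: nmunatuktsokonof
surface: nmunatuktsokonof

cell SUR=em, GRD=ol, CASE=ki, TOR=fe:
underlying: le-unatik-tso-pas-t
1. f -> v, p -> b, s -> z / _ Z: no change
2. e -> o, i -> u / B C0 _: fires at position(s) 7: leunatuktsopast
surface: leunatuktsopast


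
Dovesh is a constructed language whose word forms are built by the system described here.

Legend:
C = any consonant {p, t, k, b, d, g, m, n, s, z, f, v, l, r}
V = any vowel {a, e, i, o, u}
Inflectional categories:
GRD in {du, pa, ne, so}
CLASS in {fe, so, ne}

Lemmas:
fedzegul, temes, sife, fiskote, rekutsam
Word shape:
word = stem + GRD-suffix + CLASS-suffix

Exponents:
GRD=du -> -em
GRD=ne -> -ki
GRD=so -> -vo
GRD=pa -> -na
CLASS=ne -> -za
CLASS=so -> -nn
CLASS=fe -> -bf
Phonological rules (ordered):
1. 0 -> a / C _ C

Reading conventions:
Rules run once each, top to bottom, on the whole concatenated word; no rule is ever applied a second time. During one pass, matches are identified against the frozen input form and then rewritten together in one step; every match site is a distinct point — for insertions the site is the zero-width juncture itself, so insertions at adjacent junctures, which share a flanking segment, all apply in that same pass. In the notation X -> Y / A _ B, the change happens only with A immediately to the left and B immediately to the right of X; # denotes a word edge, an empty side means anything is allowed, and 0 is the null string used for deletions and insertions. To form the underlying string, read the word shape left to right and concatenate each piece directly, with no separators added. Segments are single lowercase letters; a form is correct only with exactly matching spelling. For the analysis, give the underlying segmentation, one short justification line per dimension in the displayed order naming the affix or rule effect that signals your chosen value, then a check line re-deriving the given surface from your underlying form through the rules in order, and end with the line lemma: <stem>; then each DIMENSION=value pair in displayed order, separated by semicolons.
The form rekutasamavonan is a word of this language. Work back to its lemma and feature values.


underlying: rekutsam-vo-nn
GRD=so - signalled by the affix -vo
CLASS=so - signalled by the affix -nn
check: rekutsamvonn -> rekutasamavonan
lemma: rekutsam; GRD=so; CLASS=so


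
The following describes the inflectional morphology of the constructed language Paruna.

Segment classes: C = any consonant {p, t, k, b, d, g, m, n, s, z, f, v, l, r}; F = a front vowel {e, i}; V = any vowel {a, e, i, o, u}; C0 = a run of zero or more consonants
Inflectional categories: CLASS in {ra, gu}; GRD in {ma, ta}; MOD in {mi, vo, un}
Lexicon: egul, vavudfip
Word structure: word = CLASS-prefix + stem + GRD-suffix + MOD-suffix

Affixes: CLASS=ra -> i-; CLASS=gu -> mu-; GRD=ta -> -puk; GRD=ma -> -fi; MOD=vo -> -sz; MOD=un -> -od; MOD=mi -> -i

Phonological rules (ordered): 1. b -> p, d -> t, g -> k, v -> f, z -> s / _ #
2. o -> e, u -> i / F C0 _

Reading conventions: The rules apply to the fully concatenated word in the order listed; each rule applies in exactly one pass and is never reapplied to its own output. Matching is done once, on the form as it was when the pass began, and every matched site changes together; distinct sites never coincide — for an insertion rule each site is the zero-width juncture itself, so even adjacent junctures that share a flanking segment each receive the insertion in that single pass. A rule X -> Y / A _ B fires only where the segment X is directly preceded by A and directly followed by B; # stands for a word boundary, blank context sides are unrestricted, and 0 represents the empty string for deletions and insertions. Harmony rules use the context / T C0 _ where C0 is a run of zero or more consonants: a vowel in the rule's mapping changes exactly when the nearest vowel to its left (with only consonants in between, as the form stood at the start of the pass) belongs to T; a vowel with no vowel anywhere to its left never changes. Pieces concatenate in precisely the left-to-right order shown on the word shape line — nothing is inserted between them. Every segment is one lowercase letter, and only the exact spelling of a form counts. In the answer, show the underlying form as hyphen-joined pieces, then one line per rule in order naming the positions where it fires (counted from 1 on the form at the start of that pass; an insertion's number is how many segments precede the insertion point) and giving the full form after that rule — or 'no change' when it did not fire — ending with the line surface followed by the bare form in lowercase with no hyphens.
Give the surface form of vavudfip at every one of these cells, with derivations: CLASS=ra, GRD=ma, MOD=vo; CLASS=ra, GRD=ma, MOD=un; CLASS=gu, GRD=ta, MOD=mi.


cell CLASS=ra, GRD=ma, MOD=vo:
underlying: i-vavudfip-fi-sz
1. b -> p, d -> t, g -> k, v -> f, z -> s / _ #: fires at position(s) 13: ivavudfipfiss
2. o -> e, u -> i / F C0 _: no change
surface: ivavudfipfiss

cell CLASS=ra, GRD=ma, MOD=un:
underlying: i-vavudfip-fi-od
1. b -> p, d -> t, g -> k, v -> f, z -> s / _ #: fires at position(s) 13: ivavudfipfiot
2. o -> e, u -> i / F C0 _: fires at position(s) 12: ivavudfipfiet
surface: ivavudfipfiet

cell CLASS=gu, GRD=ta, MOD=mi:
underlying: mu-vavudfip-puk-i
1. b -> p, d -> t, g -> k, v -> f, z -> s / _ #: no change
2. o -> e, u -> i / F C0 _: fires at position(s) 12: muvavudfippiki
surface: muvavudfippiki


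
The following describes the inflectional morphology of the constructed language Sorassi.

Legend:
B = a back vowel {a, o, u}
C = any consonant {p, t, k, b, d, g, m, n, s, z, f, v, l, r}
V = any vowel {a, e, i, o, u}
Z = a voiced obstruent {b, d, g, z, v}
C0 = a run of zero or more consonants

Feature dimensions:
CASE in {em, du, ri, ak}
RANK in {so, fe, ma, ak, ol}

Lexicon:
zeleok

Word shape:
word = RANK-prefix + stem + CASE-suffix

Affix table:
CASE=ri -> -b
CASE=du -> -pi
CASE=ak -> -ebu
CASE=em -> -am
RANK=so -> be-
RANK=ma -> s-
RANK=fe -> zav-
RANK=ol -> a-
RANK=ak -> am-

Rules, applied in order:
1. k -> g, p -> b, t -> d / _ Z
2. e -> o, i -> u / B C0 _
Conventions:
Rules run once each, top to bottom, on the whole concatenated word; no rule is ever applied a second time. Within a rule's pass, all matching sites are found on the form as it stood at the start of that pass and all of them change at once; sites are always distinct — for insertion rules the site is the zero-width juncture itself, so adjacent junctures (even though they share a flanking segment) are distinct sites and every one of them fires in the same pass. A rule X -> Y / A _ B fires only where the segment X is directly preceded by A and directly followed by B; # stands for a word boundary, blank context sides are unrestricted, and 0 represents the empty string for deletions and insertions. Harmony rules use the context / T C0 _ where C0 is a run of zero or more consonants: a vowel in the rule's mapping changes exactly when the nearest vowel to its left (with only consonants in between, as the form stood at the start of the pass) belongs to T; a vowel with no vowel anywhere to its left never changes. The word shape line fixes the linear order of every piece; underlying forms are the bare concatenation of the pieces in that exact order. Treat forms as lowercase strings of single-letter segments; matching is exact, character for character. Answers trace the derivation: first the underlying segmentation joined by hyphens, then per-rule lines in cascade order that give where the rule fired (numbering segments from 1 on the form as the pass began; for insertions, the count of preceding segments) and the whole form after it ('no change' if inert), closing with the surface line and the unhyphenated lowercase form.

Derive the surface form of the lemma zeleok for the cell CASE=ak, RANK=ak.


underlying: am-zeleok-ebu
1. k -> g, p -> b, t -> d / _ Z: no change
2. e -> o, i -> u / B C0 _: fires at position(s) 4, 9: amzoleokobu
surface: amzoleokobu


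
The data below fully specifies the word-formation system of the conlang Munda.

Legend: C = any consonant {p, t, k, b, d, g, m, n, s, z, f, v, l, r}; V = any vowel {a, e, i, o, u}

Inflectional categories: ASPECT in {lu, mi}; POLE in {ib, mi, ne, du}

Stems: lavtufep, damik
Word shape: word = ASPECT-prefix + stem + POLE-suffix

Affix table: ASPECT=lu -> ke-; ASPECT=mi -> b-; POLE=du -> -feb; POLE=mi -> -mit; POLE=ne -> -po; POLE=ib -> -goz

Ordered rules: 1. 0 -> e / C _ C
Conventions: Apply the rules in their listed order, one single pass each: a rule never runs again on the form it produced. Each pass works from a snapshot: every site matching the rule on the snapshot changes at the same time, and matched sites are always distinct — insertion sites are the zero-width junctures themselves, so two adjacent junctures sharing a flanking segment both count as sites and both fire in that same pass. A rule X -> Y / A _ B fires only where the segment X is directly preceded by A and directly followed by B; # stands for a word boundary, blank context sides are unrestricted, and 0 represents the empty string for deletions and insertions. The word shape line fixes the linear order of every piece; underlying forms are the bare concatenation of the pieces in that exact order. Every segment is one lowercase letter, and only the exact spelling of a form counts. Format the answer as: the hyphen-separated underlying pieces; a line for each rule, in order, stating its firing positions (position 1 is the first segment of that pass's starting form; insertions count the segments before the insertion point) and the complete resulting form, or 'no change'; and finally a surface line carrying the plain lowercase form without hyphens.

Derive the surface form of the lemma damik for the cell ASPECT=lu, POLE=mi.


underlying: ke-damik-mit
1. 0 -> e / C _ C: inserts after position(s) 7: kedamikemit
surface: kedamikemit


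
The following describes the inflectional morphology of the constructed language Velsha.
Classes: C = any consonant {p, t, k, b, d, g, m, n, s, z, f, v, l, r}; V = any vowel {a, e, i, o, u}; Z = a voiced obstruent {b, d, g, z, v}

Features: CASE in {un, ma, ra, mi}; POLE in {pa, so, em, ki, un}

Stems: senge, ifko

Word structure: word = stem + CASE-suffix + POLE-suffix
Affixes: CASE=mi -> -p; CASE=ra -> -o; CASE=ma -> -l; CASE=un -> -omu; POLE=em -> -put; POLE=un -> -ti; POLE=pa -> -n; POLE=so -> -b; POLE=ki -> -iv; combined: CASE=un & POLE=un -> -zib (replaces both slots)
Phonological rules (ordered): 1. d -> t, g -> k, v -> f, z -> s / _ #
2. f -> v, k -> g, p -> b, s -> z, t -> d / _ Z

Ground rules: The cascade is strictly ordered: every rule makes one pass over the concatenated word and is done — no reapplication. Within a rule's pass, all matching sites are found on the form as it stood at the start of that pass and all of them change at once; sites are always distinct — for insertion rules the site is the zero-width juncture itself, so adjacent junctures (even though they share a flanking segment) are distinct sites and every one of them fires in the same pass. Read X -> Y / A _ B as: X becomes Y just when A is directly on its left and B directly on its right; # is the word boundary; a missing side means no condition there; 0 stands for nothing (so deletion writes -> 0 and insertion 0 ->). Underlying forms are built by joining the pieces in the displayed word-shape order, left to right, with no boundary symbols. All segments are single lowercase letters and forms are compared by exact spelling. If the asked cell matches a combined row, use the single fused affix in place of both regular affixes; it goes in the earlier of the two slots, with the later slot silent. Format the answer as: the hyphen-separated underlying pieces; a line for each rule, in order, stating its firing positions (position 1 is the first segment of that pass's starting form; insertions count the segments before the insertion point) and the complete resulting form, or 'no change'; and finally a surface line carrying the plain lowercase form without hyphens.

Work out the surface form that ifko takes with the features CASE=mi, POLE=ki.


underlying: ifko-p-iv
1. d -> t, g -> k, v -> f, z -> s / _ #: fires at position(s) 7: ifkopif
2. f -> v, k -> g, p -> b, s -> z, t -> d / _ Z: no change
surface: ifkopif


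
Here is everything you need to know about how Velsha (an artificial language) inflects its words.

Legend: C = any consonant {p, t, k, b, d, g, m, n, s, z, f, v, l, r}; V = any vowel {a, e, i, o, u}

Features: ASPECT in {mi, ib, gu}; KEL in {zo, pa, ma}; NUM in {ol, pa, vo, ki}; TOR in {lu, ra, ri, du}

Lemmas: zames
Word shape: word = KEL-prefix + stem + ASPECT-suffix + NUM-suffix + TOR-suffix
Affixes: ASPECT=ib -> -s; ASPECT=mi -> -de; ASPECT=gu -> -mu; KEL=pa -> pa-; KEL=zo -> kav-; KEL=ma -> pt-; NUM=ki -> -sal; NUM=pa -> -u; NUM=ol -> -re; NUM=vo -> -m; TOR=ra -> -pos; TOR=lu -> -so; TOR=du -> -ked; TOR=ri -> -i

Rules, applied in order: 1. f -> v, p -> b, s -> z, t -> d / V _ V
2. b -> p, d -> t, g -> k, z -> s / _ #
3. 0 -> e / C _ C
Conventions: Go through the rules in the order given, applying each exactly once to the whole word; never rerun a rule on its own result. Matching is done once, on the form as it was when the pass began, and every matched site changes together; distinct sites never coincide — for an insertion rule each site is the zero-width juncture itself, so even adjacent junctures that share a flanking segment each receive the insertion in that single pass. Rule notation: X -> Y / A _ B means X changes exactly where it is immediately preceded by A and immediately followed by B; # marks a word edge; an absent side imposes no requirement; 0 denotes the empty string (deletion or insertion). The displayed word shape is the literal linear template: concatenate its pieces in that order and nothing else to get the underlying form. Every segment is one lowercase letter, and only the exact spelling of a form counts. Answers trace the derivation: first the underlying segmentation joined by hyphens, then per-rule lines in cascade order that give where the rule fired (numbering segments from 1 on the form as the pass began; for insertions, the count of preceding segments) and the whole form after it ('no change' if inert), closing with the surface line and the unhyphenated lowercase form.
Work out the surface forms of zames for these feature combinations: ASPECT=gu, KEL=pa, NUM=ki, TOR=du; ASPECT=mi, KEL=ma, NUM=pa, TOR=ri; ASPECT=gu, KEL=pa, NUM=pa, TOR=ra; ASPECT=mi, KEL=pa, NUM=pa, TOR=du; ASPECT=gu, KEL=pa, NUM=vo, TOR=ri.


cell ASPECT=gu, KEL=pa, NUM=ki, TOR=du:
underlying: pa-zames-mu-sal-ked
1. f -> v, p -> b, s -> z, t -> d / V _ V: fires at position(s) 10: pazamesmuzalked
2. b -> p, d -> t, g -> k, z -> s / _ #: fires at position(s) 15: pazamesmuzalket
3. 0 -> e / C _ C: inserts after position(s) 7, 12: pazamesemuzaleket
surface: pazamesemuzaleket

cell ASPECT=mi, KEL=ma, NUM=pa, TOR=ri:
underlying: pt-zames-de-u-i
1. f -> v, p -> b, s -> z, t -> d / V _ V: no change
2. b -> p, d -> t, g -> k, z -> s / _ #: no change
3. 0 -> e / C _ C: inserts after position(s) 1, 2, 7: petezamesedeui
surface: petezamesedeui

cell ASPECT=gu, KEL=pa, NUM=pa, TOR=ra:
underlying: pa-zames-mu-u-pos
1. f -> v, p -> b, s -> z, t -> d / V _ V: fires at position(s) 11: pazamesmuubos
2. b -> p, d -> t, g -> k, z -> s / _ #: no change
3. 0 -> e / C _ C: inserts after position(s) 7: pazamesemuubos
surface: pazamesemuubos

cell ASPECT=mi, KEL=pa, NUM=pa, TOR=du:
underlying: pa-zames-de-u-ked
1. f -> v, p -> b, s -> z, t -> d / V _ V: no change
2. b -> p, d -> t, g -> k, z -> s / _ #: fires at position(s) 13: pazamesdeuket
3. 0 -> e / C _ C: inserts after position(s) 7: pazamesedeuket
surface: pazamesedeuket

cell ASPECT=gu, KEL=pa, NUM=vo, TOR=ri:
underlying: pa-zames-mu-m-i
1. f -> v, p -> b, s -> z, t -> d / V _ V: no change
2. b -> p, d -> t, g -> k, z -> s / _ #: no change
3. 0 -> e / C _ C: inserts after position(s) 7: pazamesemumi
surface: pazamesemumi
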